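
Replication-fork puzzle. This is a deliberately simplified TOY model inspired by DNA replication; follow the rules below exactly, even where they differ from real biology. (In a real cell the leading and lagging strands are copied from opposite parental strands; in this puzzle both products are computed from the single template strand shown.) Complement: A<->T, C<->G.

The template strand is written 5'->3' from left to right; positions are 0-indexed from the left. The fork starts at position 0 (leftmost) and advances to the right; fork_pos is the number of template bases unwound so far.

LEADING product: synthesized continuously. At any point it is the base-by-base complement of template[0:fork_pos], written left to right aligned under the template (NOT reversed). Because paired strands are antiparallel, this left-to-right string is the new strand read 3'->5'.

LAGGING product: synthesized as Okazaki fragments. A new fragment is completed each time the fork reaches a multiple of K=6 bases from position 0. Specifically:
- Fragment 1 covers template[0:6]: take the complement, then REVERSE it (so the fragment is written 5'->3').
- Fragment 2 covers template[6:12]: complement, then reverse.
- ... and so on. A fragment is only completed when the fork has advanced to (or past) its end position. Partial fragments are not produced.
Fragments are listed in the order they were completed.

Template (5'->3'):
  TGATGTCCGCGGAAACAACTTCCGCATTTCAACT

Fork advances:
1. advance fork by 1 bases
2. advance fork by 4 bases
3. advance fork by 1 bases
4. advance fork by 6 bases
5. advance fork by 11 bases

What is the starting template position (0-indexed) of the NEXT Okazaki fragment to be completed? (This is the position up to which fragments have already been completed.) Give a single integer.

Answer: 18

Derivation:
Step 1: advance 1 -> fork_pos = 0 + 1 = 1. Next multiple of 6 is 6 (not reached); still 0 fragment(s).
Step 2: advance 4 -> fork_pos = 1 + 4 = 5. Next multiple of 6 is 6 (not reached); still 0 fragment(s).
Step 3: advance 1 -> fork_pos = 5 + 1 = 6. Reached multiple(s) of 6: 6 -> fragment 1 completed (1 total).
Step 4: advance 6 -> fork_pos = 6 + 6 = 12. Reached multiple(s) of 6: 12 -> fragment 2 completed (2 total).
Step 5: advance 11 -> fork_pos = 12 + 11 = 23. Reached multiple(s) of 6: 18 -> fragment 3 completed (3 total).
3 fragment(s) completed, covering template[0:18] (3 x 6 = 18). The next fragment, fragment 4, covers template[18:24], so it starts at position 18.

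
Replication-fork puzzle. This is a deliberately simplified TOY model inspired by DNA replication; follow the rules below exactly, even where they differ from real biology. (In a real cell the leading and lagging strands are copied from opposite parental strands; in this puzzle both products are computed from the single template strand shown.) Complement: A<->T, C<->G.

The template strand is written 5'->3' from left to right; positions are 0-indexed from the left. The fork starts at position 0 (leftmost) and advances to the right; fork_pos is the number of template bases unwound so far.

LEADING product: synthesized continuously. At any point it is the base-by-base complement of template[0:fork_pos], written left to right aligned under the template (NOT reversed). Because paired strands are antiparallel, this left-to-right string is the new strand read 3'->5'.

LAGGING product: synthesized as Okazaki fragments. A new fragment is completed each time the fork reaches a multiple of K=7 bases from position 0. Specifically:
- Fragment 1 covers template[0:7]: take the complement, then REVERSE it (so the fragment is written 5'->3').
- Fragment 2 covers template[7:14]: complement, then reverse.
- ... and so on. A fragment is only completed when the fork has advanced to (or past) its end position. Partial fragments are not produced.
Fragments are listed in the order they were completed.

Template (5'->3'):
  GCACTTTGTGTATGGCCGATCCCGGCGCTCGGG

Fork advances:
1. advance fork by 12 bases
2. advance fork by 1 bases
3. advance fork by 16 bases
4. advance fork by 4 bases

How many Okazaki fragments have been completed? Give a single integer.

Answer: 4

Derivation:
Step 1: advance 12 -> fork_pos = 0 + 12 = 12. Reached multiple(s) of 7: 7 -> fragment 1 completed (1 total).
Step 2: advance 1 -> fork_pos = 12 + 1 = 13. Next multiple of 7 is 14 (not reached); still 1 fragment(s).
Step 3: advance 16 -> fork_pos = 13 + 16 = 29. Reached multiple(s) of 7: 14, 21, 28 -> fragments 2-4 completed (4 total).
Step 4: advance 4 -> fork_pos = 29 + 4 = 33. Next multiple of 7 is 35 (not reached); still 4 fragment(s).
Check: final fork_pos = 33; the multiples of 7 that are <= 33 are 7..28 -> 33 // 7 = 4 completed fragment(s).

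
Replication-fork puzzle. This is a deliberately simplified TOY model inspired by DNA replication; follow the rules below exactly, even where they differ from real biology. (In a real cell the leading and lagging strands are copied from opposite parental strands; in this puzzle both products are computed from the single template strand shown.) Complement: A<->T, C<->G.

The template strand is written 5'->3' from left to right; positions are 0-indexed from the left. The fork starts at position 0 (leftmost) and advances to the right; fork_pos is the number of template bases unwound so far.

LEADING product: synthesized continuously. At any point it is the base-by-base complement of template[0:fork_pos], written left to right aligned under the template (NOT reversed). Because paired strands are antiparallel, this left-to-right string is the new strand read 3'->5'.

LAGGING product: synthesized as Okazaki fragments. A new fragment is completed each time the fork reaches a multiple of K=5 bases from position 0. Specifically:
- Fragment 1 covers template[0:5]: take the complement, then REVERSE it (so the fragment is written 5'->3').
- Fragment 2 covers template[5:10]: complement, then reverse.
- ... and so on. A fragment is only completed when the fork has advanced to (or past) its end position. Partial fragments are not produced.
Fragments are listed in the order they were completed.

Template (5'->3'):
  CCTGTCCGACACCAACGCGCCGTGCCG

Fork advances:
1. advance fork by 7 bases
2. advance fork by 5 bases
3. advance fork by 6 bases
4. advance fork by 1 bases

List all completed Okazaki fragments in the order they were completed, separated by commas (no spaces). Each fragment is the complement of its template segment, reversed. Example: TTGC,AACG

Step 1: advance 7 -> fork_pos = 0 + 7 = 7. Reached multiple(s) of 5: 5 -> fragment 1 completed (1 total).
Step 2: advance 5 -> fork_pos = 7 + 5 = 12. Reached multiple(s) of 5: 10 -> fragment 2 completed (2 total).
Step 3: advance 6 -> fork_pos = 12 + 6 = 18. Reached multiple(s) of 5: 15 -> fragment 3 completed (3 total).
Step 4: advance 1 -> fork_pos = 18 + 1 = 19. Next multiple of 5 is 20 (not reached); still 3 fragment(s).
Final fork_pos = 19, so 3 fragment(s) are complete. Build each: template segment -> complement -> reverse.
Fragment 1: template[0:5] = CCTGT -> complement GGACA -> reversed ACAGG
Fragment 2: template[5:10] = CCGAC -> complement GGCTG -> reversed GTCGG
Fragment 3: template[10:15] = ACCAA -> complement TGGTT -> reversed TTGGT

Answer: ACAGG,GTCGG,TTGGT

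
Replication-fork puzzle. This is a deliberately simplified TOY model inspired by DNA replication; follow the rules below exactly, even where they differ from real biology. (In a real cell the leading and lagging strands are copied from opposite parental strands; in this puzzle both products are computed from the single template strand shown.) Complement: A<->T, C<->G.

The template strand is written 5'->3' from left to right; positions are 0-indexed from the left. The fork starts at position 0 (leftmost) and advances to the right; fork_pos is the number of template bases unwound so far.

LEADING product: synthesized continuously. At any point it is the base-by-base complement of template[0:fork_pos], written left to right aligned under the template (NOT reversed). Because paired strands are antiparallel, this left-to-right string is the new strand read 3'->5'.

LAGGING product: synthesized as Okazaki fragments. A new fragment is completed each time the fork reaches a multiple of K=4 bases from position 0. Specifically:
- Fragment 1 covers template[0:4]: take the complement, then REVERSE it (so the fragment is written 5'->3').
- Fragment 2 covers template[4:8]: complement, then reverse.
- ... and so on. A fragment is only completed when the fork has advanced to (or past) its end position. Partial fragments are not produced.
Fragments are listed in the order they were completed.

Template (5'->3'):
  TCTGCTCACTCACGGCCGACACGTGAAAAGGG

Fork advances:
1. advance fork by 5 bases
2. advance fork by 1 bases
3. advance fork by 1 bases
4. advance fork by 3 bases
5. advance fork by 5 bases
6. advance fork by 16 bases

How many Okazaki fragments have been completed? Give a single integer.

Step 1: advance 5 -> fork_pos = 0 + 5 = 5. Reached multiple(s) of 4: 4 -> fragment 1 completed (1 total).
Step 2: advance 1 -> fork_pos = 5 + 1 = 6. Next multiple of 4 is 8 (not reached); still 1 fragment(s).
Step 3: advance 1 -> fork_pos = 6 + 1 = 7. Next multiple of 4 is 8 (not reached); still 1 fragment(s).
Step 4: advance 3 -> fork_pos = 7 + 3 = 10. Reached multiple(s) of 4: 8 -> fragment 2 completed (2 total).
Step 5: advance 5 -> fork_pos = 10 + 5 = 15. Reached multiple(s) of 4: 12 -> fragment 3 completed (3 total).
Step 6: advance 16 -> fork_pos = 15 + 16 = 31. Reached multiple(s) of 4: 16, 20, 24, 28 -> fragments 4-7 completed (7 total).
Check: final fork_pos = 31; the multiples of 4 that are <= 31 are 4..28 -> 31 // 4 = 7 completed fragment(s).

Answer: 7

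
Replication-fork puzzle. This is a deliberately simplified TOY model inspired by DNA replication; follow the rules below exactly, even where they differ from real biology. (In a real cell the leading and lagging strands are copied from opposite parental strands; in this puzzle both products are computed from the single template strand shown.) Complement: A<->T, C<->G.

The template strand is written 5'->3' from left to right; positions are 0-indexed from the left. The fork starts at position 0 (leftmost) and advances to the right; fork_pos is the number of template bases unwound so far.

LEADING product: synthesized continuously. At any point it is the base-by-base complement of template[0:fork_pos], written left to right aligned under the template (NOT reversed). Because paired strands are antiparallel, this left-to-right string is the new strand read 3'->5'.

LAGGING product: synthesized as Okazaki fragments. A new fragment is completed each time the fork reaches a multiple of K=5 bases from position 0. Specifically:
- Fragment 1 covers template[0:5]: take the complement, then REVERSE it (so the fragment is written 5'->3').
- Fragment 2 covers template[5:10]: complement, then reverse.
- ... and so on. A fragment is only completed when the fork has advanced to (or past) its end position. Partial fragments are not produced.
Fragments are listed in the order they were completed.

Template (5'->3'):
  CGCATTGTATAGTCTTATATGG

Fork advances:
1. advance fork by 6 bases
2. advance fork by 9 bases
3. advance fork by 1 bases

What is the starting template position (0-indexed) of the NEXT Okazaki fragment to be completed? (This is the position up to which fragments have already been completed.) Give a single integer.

Answer: 15

Derivation:
Step 1: advance 6 -> fork_pos = 0 + 6 = 6. Reached multiple(s) of 5: 5 -> fragment 1 completed (1 total).
Step 2: advance 9 -> fork_pos = 6 + 9 = 15. Reached multiple(s) of 5: 10, 15 -> fragments 2-3 completed (3 total).
Step 3: advance 1 -> fork_pos = 15 + 1 = 16. Next multiple of 5 is 20 (not reached); still 3 fragment(s).
3 fragment(s) completed, covering template[0:15] (3 x 5 = 15). The next fragment, fragment 4, covers template[15:20], so it starts at position 15.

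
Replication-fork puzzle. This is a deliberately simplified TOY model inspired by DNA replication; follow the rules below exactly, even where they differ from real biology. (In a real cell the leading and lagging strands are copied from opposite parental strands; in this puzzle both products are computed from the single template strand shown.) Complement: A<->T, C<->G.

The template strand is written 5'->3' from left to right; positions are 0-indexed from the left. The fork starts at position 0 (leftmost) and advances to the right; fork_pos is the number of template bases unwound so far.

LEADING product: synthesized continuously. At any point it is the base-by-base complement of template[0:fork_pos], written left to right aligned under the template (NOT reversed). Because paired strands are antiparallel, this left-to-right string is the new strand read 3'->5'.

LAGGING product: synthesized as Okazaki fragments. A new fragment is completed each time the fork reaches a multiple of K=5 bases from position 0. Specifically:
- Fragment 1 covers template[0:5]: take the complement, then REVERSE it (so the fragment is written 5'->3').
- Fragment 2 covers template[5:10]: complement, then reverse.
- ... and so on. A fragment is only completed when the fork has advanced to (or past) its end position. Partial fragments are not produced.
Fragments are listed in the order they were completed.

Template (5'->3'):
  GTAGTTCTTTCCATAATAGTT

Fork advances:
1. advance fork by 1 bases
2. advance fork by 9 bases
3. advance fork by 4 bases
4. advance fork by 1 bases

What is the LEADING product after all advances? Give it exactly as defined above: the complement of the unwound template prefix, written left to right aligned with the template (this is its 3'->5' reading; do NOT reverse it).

Step 1: advance 1 -> fork_pos = 0 + 1 = 1.
Step 2: advance 9 -> fork_pos = 1 + 9 = 10.
Step 3: advance 4 -> fork_pos = 10 + 4 = 14.
Step 4: advance 1 -> fork_pos = 14 + 1 = 15.
Unwound prefix: template[0:15] = GTAGTTCTTTCCATA
Complement it base by base (A<->T, C<->G), keeping left-to-right order:
  [0:5] GTAGT -> CATCA
  [5:10] TCTTT -> AGAAA
  [10:15] CCATA -> GGTAT
Concatenate: CATCAAGAAAGGTAT (length 15; written aligned with the template, i.e. 3'->5').

Answer: CATCAAGAAAGGTAT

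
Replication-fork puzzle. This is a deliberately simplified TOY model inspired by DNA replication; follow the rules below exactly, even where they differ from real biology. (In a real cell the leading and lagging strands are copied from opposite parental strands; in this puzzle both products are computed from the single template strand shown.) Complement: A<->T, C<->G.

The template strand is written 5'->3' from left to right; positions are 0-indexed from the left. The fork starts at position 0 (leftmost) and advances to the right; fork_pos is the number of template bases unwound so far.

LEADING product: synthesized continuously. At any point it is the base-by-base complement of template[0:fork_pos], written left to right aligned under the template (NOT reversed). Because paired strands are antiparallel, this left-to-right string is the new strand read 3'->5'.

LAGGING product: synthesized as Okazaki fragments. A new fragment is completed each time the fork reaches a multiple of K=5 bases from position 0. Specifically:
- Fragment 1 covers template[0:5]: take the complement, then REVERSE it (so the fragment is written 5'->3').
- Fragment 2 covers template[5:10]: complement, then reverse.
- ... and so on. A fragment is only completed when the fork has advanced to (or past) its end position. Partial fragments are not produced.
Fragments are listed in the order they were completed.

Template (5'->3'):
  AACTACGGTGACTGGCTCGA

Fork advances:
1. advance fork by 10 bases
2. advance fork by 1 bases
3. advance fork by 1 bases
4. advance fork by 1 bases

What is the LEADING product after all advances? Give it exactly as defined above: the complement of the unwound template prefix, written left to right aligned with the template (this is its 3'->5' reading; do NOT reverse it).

Answer: TTGATGCCACTGA

Derivation:
Step 1: advance 10 -> fork_pos = 0 + 10 = 10.
Step 2: advance 1 -> fork_pos = 10 + 1 = 11.
Step 3: advance 1 -> fork_pos = 11 + 1 = 12.
Step 4: advance 1 -> fork_pos = 12 + 1 = 13.
Unwound prefix: template[0:13] = AACTACGGTGACT
Complement it base by base (A<->T, C<->G), keeping left-to-right order:
  [0:5] AACTA -> TTGAT
  [5:10] CGGTG -> GCCAC
  [10:13] ACT -> TGA
Concatenate: TTGATGCCACTGA (length 13; written aligned with the template, i.e. 3'->5').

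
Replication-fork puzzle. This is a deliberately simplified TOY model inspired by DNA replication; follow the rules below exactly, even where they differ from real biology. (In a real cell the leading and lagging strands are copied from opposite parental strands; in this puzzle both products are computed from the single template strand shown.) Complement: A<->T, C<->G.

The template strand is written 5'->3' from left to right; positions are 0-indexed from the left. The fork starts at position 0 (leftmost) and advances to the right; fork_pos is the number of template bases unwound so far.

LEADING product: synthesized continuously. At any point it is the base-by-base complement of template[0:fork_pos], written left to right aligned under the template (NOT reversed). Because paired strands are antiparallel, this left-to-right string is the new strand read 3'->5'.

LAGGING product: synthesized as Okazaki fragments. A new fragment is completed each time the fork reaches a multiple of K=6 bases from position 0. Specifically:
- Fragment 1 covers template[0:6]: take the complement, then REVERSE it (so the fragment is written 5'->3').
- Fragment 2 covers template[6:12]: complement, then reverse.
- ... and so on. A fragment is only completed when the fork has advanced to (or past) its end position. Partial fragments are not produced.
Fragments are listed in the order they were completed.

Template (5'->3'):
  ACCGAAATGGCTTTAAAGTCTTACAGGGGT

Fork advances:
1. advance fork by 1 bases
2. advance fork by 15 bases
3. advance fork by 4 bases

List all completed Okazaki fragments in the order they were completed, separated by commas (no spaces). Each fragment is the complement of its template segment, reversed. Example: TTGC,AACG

Step 1: advance 1 -> fork_pos = 0 + 1 = 1. Next multiple of 6 is 6 (not reached); still 0 fragment(s).
Step 2: advance 15 -> fork_pos = 1 + 15 = 16. Reached multiple(s) of 6: 6, 12 -> fragments 1-2 completed (2 total).
Step 3: advance 4 -> fork_pos = 16 + 4 = 20. Reached multiple(s) of 6: 18 -> fragment 3 completed (3 total).
Final fork_pos = 20, so 3 fragment(s) are complete. Build each: template segment -> complement -> reverse.
Fragment 1: template[0:6] = ACCGAA -> complement TGGCTT -> reversed TTCGGT
Fragment 2: template[6:12] = ATGGCT -> complement TACCGA -> reversed AGCCAT
Fragment 3: template[12:18] = TTAAAG -> complement AATTTC -> reversed CTTTAA

Answer: TTCGGT,AGCCAT,CTTTAA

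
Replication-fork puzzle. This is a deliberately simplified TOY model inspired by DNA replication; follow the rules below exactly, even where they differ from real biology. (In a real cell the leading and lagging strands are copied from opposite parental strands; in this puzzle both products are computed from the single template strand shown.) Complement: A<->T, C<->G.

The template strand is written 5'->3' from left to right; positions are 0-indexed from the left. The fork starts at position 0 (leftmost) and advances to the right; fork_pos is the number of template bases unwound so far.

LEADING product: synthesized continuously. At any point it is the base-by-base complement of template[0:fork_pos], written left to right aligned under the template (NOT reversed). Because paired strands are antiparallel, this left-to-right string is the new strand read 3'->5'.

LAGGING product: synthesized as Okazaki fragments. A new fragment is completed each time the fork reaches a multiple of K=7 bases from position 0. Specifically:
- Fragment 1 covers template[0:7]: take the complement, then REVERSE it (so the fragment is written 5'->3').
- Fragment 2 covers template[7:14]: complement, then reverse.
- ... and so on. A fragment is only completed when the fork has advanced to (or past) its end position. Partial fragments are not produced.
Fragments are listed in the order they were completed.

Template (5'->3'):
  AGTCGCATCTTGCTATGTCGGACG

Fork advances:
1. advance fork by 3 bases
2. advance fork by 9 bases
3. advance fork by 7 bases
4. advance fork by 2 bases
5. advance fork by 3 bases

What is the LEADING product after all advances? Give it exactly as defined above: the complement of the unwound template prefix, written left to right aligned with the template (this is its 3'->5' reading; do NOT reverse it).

Step 1: advance 3 -> fork_pos = 0 + 3 = 3.
Step 2: advance 9 -> fork_pos = 3 + 9 = 12.
Step 3: advance 7 -> fork_pos = 12 + 7 = 19.
Step 4: advance 2 -> fork_pos = 19 + 2 = 21.
Step 5: advance 3 -> fork_pos = 21 + 3 = 24.
Unwound prefix: template[0:24] = AGTCGCATCTTGCTATGTCGGACG
Complement it base by base (A<->T, C<->G), keeping left-to-right order:
  [0:5] AGTCG -> TCAGC
  [5:10] CATCT -> GTAGA
  [10:15] TGCTA -> ACGAT
  [15:20] TGTCG -> ACAGC
  [20:24] GACG -> CTGC
Concatenate: TCAGCGTAGAACGATACAGCCTGC (length 24; written aligned with the template, i.e. 3'->5').

Answer: TCAGCGTAGAACGATACAGCCTGC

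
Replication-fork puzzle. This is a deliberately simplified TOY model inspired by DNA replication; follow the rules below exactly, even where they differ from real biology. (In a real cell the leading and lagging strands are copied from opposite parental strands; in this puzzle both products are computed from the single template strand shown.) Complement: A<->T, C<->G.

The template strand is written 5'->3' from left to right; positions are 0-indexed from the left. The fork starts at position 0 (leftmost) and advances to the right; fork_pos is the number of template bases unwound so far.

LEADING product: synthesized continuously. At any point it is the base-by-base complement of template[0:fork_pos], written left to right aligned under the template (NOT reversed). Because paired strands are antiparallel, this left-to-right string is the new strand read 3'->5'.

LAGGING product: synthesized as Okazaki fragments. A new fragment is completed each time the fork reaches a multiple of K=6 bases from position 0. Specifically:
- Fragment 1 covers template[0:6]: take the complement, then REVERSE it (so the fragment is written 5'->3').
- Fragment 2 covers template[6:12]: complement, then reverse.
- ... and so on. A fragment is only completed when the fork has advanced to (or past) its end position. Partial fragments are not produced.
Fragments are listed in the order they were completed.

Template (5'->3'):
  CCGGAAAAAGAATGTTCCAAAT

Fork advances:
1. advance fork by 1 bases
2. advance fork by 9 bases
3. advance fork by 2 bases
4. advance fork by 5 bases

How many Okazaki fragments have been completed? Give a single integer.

Step 1: advance 1 -> fork_pos = 0 + 1 = 1. Next multiple of 6 is 6 (not reached); still 0 fragment(s).
Step 2: advance 9 -> fork_pos = 1 + 9 = 10. Reached multiple(s) of 6: 6 -> fragment 1 completed (1 total).
Step 3: advance 2 -> fork_pos = 10 + 2 = 12. Reached multiple(s) of 6: 12 -> fragment 2 completed (2 total).
Step 4: advance 5 -> fork_pos = 12 + 5 = 17. Next multiple of 6 is 18 (not reached); still 2 fragment(s).
Check: final fork_pos = 17; the multiples of 6 that are <= 17 are 6..12 -> 17 // 6 = 2 completed fragment(s).

Answer: 2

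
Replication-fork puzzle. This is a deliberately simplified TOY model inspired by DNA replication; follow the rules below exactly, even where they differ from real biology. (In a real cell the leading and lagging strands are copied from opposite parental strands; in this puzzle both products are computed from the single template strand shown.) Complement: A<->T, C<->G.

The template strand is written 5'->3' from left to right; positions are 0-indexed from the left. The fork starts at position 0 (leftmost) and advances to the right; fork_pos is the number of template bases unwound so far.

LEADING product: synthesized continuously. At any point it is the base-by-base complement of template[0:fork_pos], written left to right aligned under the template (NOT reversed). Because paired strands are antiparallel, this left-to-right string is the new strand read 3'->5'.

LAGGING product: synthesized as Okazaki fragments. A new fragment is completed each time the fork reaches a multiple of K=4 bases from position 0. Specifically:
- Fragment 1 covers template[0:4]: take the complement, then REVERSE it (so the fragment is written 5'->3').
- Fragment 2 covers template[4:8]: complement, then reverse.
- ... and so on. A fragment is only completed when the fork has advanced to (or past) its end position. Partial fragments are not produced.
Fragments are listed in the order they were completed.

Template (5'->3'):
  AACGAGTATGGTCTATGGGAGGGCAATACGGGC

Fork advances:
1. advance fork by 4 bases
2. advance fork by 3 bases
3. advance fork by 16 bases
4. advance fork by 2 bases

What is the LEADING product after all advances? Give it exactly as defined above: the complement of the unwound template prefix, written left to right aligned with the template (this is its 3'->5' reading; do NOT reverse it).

Answer: TTGCTCATACCAGATACCCTCCCGT

Derivation:
Step 1: advance 4 -> fork_pos = 0 + 4 = 4.
Step 2: advance 3 -> fork_pos = 4 + 3 = 7.
Step 3: advance 16 -> fork_pos = 7 + 16 = 23.
Step 4: advance 2 -> fork_pos = 23 + 2 = 25.
Unwound prefix: template[0:25] = AACGAGTATGGTCTATGGGAGGGCA
Complement it base by base (A<->T, C<->G), keeping left-to-right order:
  [0:5] AACGA -> TTGCT
  [5:10] GTATG -> CATAC
  [10:15] GTCTA -> CAGAT
  [15:20] TGGGA -> ACCCT
  [20:25] GGGCA -> CCCGT
Concatenate: TTGCTCATACCAGATACCCTCCCGT (length 25; written aligned with the template, i.e. 3'->5').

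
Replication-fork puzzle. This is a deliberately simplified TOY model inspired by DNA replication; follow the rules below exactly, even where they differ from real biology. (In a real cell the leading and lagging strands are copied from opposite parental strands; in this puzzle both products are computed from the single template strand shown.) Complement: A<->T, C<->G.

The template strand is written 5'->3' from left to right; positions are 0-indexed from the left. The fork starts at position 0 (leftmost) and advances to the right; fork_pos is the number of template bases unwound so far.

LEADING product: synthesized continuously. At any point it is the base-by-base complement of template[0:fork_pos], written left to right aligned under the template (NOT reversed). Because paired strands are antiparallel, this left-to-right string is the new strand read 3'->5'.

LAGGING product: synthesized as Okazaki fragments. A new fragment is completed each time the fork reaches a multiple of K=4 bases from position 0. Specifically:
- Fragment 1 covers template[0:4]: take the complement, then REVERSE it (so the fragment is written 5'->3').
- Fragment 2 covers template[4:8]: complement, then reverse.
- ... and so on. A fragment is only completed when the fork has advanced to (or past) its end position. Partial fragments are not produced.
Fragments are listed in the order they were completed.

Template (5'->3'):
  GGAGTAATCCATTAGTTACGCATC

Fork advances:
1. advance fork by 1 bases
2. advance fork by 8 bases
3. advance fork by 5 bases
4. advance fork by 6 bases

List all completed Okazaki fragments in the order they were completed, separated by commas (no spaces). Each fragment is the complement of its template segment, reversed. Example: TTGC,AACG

Answer: CTCC,ATTA,ATGG,ACTA,CGTA

Derivation:
Step 1: advance 1 -> fork_pos = 0 + 1 = 1. Next multiple of 4 is 4 (not reached); still 0 fragment(s).
Step 2: advance 8 -> fork_pos = 1 + 8 = 9. Reached multiple(s) of 4: 4, 8 -> fragments 1-2 completed (2 total).
Step 3: advance 5 -> fork_pos = 9 + 5 = 14. Reached multiple(s) of 4: 12 -> fragment 3 completed (3 total).
Step 4: advance 6 -> fork_pos = 14 + 6 = 20. Reached multiple(s) of 4: 16, 20 -> fragments 4-5 completed (5 total).
Final fork_pos = 20, so 5 fragment(s) are complete. Build each: template segment -> complement -> reverse.
Fragment 1: template[0:4] = GGAG -> complement CCTC -> reversed CTCC
Fragment 2: template[4:8] = TAAT -> complement ATTA -> reversed ATTA
Fragment 3: template[8:12] = CCAT -> complement GGTA -> reversed ATGG
Fragment 4: template[12:16] = TAGT -> complement ATCA -> reversed ACTA
Fragment 5: template[16:20] = TACG -> complement ATGC -> reversed CGTA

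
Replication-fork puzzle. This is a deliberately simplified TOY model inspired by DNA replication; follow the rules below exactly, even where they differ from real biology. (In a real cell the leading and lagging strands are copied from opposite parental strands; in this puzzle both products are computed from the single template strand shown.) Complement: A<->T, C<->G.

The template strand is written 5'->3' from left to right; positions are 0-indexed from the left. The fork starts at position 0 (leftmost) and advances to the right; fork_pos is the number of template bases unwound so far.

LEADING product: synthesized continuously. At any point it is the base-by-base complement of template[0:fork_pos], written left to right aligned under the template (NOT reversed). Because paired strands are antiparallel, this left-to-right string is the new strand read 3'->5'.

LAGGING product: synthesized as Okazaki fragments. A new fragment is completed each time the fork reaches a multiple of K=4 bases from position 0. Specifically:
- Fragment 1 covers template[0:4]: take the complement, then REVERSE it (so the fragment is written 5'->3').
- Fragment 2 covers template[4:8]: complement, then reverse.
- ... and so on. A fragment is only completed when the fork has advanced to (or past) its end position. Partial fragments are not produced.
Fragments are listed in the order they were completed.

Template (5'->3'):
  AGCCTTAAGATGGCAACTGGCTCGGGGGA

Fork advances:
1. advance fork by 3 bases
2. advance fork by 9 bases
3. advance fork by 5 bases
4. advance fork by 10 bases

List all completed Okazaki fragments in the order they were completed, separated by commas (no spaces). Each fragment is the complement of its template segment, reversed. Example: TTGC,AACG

Answer: GGCT,TTAA,CATC,TTGC,CCAG,CGAG

Derivation:
Step 1: advance 3 -> fork_pos = 0 + 3 = 3. Next multiple of 4 is 4 (not reached); still 0 fragment(s).
Step 2: advance 9 -> fork_pos = 3 + 9 = 12. Reached multiple(s) of 4: 4, 8, 12 -> fragments 1-3 completed (3 total).
Step 3: advance 5 -> fork_pos = 12 + 5 = 17. Reached multiple(s) of 4: 16 -> fragment 4 completed (4 total).
Step 4: advance 10 -> fork_pos = 17 + 10 = 27. Reached multiple(s) of 4: 20, 24 -> fragments 5-6 completed (6 total).
Final fork_pos = 27, so 6 fragment(s) are complete. Build each: template segment -> complement -> reverse.
Fragment 1: template[0:4] = AGCC -> complement TCGG -> reversed GGCT
Fragment 2: template[4:8] = TTAA -> complement AATT -> reversed TTAA
Fragment 3: template[8:12] = GATG -> complement CTAC -> reversed CATC
Fragment 4: template[12:16] = GCAA -> complement CGTT -> reversed TTGC
Fragment 5: template[16:20] = CTGG -> complement GACC -> reversed CCAG
Fragment 6: template[20:24] = CTCG -> complement GAGC -> reversed CGAG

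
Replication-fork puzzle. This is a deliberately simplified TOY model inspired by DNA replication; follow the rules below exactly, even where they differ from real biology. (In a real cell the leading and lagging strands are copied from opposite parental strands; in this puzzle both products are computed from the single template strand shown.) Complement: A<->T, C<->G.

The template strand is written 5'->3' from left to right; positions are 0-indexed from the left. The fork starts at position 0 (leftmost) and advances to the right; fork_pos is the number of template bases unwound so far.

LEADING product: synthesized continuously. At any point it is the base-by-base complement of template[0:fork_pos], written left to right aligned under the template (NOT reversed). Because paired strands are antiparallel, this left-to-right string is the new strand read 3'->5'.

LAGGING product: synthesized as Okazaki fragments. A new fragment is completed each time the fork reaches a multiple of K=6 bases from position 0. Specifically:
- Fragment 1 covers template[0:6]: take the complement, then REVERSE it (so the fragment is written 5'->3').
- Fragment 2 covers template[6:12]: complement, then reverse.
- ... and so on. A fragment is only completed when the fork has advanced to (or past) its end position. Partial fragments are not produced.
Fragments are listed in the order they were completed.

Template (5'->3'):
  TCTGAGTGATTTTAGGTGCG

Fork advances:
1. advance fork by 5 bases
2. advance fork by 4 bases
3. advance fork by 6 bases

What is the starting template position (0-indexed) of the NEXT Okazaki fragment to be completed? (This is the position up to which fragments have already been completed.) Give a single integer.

Answer: 12

Derivation:
Step 1: advance 5 -> fork_pos = 0 + 5 = 5. Next multiple of 6 is 6 (not reached); still 0 fragment(s).
Step 2: advance 4 -> fork_pos = 5 + 4 = 9. Reached multiple(s) of 6: 6 -> fragment 1 completed (1 total).
Step 3: advance 6 -> fork_pos = 9 + 6 = 15. Reached multiple(s) of 6: 12 -> fragment 2 completed (2 total).
2 fragment(s) completed, covering template[0:12] (2 x 6 = 12). The next fragment, fragment 3, covers template[12:18], so it starts at position 12.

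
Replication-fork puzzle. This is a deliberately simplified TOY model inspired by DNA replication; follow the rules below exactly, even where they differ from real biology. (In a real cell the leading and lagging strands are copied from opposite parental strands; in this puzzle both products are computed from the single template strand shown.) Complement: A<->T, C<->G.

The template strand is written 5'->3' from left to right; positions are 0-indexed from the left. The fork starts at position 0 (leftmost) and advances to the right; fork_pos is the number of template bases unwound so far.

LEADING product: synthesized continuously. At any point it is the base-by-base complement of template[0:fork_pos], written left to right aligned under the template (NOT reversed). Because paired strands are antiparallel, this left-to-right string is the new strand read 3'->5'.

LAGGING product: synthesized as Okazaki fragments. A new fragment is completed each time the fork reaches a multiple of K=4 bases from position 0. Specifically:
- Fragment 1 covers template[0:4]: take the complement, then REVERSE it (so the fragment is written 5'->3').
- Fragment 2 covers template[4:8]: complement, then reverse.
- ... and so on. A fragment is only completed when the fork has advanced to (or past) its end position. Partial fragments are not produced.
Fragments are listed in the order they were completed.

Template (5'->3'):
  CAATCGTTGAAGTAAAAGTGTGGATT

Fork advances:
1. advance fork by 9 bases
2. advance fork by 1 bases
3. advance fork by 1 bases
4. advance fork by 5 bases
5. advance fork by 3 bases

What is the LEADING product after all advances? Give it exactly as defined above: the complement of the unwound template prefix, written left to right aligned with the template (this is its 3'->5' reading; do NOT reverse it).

Answer: GTTAGCAACTTCATTTTCA

Derivation:
Step 1: advance 9 -> fork_pos = 0 + 9 = 9.
Step 2: advance 1 -> fork_pos = 9 + 1 = 10.
Step 3: advance 1 -> fork_pos = 10 + 1 = 11.
Step 4: advance 5 -> fork_pos = 11 + 5 = 16.
Step 5: advance 3 -> fork_pos = 16 + 3 = 19.
Unwound prefix: template[0:19] = CAATCGTTGAAGTAAAAGT
Complement it base by base (A<->T, C<->G), keeping left-to-right order:
  [0:5] CAATC -> GTTAG
  [5:10] GTTGA -> CAACT
  [10:15] AGTAA -> TCATT
  [15:19] AAGT -> TTCA
Concatenate: GTTAGCAACTTCATTTTCA (length 19; written aligned with the template, i.e. 3'->5').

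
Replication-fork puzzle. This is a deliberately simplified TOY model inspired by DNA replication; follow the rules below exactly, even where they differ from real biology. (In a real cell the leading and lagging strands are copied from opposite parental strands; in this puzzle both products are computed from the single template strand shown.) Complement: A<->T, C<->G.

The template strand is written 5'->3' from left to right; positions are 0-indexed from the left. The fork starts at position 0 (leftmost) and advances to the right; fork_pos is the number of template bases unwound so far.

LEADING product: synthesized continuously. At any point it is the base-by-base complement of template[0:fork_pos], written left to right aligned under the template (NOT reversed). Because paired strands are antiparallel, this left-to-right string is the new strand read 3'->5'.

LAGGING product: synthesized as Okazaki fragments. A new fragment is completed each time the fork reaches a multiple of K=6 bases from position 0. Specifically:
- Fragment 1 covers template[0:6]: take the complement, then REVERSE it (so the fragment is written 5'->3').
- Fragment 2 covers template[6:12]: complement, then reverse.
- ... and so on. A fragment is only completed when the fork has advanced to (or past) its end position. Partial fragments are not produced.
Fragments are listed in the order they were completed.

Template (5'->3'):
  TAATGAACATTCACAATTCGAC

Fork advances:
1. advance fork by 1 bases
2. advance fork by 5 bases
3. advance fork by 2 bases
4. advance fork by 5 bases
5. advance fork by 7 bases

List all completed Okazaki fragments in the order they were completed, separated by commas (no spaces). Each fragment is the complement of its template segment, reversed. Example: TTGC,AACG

Answer: TCATTA,GAATGT,AATTGT

Derivation:
Step 1: advance 1 -> fork_pos = 0 + 1 = 1. Next multiple of 6 is 6 (not reached); still 0 fragment(s).
Step 2: advance 5 -> fork_pos = 1 + 5 = 6. Reached multiple(s) of 6: 6 -> fragment 1 completed (1 total).
Step 3: advance 2 -> fork_pos = 6 + 2 = 8. Next multiple of 6 is 12 (not reached); still 1 fragment(s).
Step 4: advance 5 -> fork_pos = 8 + 5 = 13. Reached multiple(s) of 6: 12 -> fragment 2 completed (2 total).
Step 5: advance 7 -> fork_pos = 13 + 7 = 20. Reached multiple(s) of 6: 18 -> fragment 3 completed (3 total).
Final fork_pos = 20, so 3 fragment(s) are complete. Build each: template segment -> complement -> reverse.
Fragment 1: template[0:6] = TAATGA -> complement ATTACT -> reversed TCATTA
Fragment 2: template[6:12] = ACATTC -> complement TGTAAG -> reversed GAATGT
Fragment 3: template[12:18] = ACAATT -> complement TGTTAA -> reversed AATTGT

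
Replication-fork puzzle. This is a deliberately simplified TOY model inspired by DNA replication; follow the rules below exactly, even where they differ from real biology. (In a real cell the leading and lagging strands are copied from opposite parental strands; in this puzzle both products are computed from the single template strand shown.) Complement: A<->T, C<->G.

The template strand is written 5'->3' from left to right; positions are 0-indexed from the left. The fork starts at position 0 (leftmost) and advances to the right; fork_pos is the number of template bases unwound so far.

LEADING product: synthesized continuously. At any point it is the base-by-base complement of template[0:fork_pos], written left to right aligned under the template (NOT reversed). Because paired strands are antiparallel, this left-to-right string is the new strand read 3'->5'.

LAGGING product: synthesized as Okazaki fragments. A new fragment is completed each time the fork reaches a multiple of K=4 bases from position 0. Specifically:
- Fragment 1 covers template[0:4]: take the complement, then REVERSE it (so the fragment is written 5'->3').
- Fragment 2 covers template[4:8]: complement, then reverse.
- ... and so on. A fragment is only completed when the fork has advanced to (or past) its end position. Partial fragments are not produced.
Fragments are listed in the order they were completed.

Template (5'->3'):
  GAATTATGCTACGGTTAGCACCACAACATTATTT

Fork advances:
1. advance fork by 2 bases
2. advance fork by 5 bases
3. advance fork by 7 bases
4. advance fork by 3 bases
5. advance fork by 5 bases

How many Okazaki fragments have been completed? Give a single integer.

Step 1: advance 2 -> fork_pos = 0 + 2 = 2. Next multiple of 4 is 4 (not reached); still 0 fragment(s).
Step 2: advance 5 -> fork_pos = 2 + 5 = 7. Reached multiple(s) of 4: 4 -> fragment 1 completed (1 total).
Step 3: advance 7 -> fork_pos = 7 + 7 = 14. Reached multiple(s) of 4: 8, 12 -> fragments 2-3 completed (3 total).
Step 4: advance 3 -> fork_pos = 14 + 3 = 17. Reached multiple(s) of 4: 16 -> fragment 4 completed (4 total).
Step 5: advance 5 -> fork_pos = 17 + 5 = 22. Reached multiple(s) of 4: 20 -> fragment 5 completed (5 total).
Check: final fork_pos = 22; the multiples of 4 that are <= 22 are 4..20 -> 22 // 4 = 5 completed fragment(s).

Answer: 5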